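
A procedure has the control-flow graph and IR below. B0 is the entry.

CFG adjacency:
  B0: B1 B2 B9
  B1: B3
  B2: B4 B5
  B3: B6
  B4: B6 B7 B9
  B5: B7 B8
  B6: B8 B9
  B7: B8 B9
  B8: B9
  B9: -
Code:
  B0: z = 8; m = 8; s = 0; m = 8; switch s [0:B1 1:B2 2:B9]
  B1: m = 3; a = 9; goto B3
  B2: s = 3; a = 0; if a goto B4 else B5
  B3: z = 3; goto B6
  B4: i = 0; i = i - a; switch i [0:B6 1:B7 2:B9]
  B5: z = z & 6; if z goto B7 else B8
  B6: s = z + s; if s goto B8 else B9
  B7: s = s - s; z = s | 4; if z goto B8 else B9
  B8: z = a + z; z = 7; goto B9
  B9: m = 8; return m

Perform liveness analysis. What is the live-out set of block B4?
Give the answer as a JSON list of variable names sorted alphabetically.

def/use:
  B0: def={m,s,z} ue=∅
  B1: def={a,m} ue=∅
  B2: def={a,s} ue=∅
  B3: def={z} ue=∅
  B4: def={i} ue={a}
  B5: def={z} ue={z}
  B6: def={s} ue={s,z}
  B7: def={s,z} ue={s}
  B8: def={z} ue={a,z}
  B9: def={m} ue=∅

Liveness:
  B0: in=∅ out={s,z}
  B1: in={s} out={a,s}
  B2: in={z} out={a,s,z}
  B3: in={a,s} out={a,s,z}
  B4: in={a,s,z} out={a,s,z}
  B5: in={a,s,z} out={a,s,z}
  B6: in={a,s,z} out={a,z}
  B7: in={a,s} out={a,z}
  B8: in={a,z} out=∅
  B9: in=∅ out=∅

live-out(B4) = ["a", "s", "z"]

Answer: ["a", "s", "z"]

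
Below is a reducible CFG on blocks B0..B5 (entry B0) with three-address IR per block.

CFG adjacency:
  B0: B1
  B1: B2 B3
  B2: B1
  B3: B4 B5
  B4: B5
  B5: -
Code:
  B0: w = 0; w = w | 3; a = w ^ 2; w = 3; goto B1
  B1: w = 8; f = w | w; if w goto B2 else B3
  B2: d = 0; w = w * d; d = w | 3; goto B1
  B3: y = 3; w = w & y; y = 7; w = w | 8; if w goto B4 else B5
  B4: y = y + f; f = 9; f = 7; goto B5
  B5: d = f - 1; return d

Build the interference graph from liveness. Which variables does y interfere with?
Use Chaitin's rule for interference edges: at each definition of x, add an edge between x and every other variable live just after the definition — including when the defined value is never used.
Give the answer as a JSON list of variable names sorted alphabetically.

Answer: ["f", "w"]

Analysis:
Block summaries:
  B0: def={a,w} ue=∅
  B1: def={f,w} ue=∅
  B2: def={d,w} ue={w}
  B3: def={w,y} ue={w}
  B4: def={f,y} ue={f,y}
  B5: def={d} ue={f}

Live sets:
  live B0: ∅→∅
  live B1: ∅→{f,w}
  live B2: {w}→∅
  live B3: {f,w}→{f,y}
  live B4: {f,y}→{f}
  live B5: {f}→∅

Interference:
  a — ∅
  d — {w}
  f — {w,y}
  w — {d,f,y}
  y — {f,w}

N(y) = ["f", "w"]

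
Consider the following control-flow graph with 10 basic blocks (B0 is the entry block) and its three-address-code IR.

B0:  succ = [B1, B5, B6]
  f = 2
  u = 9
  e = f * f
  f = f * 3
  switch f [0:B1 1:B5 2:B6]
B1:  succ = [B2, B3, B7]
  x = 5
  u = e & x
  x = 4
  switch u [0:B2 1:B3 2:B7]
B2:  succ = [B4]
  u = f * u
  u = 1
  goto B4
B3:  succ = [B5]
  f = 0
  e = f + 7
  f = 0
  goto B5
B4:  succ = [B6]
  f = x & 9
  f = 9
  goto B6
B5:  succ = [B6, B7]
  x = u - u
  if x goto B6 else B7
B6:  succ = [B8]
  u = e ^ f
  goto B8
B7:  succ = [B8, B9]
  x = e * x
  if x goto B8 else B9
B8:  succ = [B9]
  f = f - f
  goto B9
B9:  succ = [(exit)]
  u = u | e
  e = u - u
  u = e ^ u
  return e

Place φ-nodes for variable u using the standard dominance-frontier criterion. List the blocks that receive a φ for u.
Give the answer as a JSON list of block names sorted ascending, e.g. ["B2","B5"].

Answer: ["B5", "B6", "B7", "B8", "B9"]

Analysis:
idom tree: B1←B0 B2←B1 B3←B1 B4←B2 B5←B0 B6←B0 B7←B0 B8←B0 B9←B0
Join-block Dom:
  B5: preds {B0,B3}: {B0} ∩ {B0,B1,B3} = {B0}; idom=B0
  B6: preds {B0,B4,B5}: {B0} ∩ {B0,B1,B2,B4} ∩ {B0,B5} = {B0}; idom=B0
  B7: preds {B1,B5}: {B0,B1} ∩ {B0,B5} = {B0}; idom=B0
  B8: preds {B6,B7}: {B0,B6} ∩ {B0,B7} = {B0}; idom=B0
  B9: preds {B7,B8}: {B0,B7} ∩ {B0,B8} = {B0}; idom=B0

DF walk-up:
  B5←B0: walk · to B0
  B5←B3: walk B3→B1 to B0
  B6←B0: walk · to B0
  B6←B4: walk B4→B2→B1 to B0
  B6←B5: walk B5 to B0
  B7←B1: walk B1 to B0
  B7←B5: walk B5 to B0
  B8←B6: walk B6 to B0
  B8←B7: walk B7 to B0
  B9←B7: walk B7 to B0
  B9←B8: walk B8 to B0
  B0 → ∅
  B1 → {B5,B6,B7}
  B2 → {B6}
  B3 → {B5}
  B4 → {B6}
  B5 → {B6,B7}
  B6 → {B8}
  B7 → {B8,B9}
  B8 → {B9}
  B9 → ∅

φ for u: defs {B0,B1,B2,B6,B9}
  DF⁺ = {B5,B6,B7,B8,B9}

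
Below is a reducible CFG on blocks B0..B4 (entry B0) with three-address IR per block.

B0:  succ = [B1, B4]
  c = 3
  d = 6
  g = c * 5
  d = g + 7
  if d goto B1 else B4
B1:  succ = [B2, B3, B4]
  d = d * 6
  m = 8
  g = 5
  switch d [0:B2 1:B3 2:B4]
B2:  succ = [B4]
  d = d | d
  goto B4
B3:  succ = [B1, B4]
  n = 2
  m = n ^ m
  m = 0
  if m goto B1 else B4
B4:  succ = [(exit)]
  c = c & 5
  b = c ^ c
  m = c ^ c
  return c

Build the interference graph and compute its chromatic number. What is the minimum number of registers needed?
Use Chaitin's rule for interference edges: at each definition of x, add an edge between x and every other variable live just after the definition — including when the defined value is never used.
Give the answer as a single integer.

Answer: 4

Working:
def/use:
  B0: def={c,d,g} ue=∅
  B1: def={d,g,m} ue={d}
  B2: def={d} ue={d}
  B3: def={m,n} ue={m}
  B4: def={b,c,m} ue={c}

Backward fixpoint:
  B0: in=∅ out={c,d}
  B1: in={c,d} out={c,d,m}
  B2: in={c,d} out={c}
  B3: in={c,d,m} out={c,d}
  B4: in={c} out=∅

Conflict graph:
  b: {c}
  c: {b,d,g,m,n}
  d: {c,g,m,n}
  g: {c,d,m}
  m: {c,d,g,n}
  n: {c,d,m}

Registers:
  lower bound: {c,d,g,m} mutually conflict ⇒ χ ≥ 4
  assign b→r1 c→r0 d→r1 g→r3 m→r2 n→r3 — no edge inside a register ⇒ χ ≤ 4
  χ = 4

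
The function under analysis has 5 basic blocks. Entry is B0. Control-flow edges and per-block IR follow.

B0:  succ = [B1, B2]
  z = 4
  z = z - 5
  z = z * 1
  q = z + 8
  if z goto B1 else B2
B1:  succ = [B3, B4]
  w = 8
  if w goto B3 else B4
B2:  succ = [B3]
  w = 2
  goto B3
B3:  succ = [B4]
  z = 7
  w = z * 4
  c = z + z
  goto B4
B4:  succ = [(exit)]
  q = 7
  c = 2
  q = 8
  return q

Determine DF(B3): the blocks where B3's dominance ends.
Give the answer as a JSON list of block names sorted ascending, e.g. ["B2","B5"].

Answer: ["B4"]

Working:
idom tree: B1←B0 B2←B0 B3←B0 B4←B0
Join-block Dom:
  B3: preds {B1,B2}: {B0,B1} ∩ {B0,B2} = {B0}; idom=B0
  B4: preds {B1,B3}: {B0,B1} ∩ {B0,B3} = {B0}; idom=B0

Frontier:
  B3←B1: walk B1 to B0
  B3←B2: walk B2 to B0
  B4←B1: walk B1 to B0
  B4←B3: walk B3 to B0
  DF(B0)=∅
  DF(B1)={B3,B4}
  DF(B2)={B3}
  DF(B3)={B4}
  DF(B4)=∅

DF(B3) = ["B4"]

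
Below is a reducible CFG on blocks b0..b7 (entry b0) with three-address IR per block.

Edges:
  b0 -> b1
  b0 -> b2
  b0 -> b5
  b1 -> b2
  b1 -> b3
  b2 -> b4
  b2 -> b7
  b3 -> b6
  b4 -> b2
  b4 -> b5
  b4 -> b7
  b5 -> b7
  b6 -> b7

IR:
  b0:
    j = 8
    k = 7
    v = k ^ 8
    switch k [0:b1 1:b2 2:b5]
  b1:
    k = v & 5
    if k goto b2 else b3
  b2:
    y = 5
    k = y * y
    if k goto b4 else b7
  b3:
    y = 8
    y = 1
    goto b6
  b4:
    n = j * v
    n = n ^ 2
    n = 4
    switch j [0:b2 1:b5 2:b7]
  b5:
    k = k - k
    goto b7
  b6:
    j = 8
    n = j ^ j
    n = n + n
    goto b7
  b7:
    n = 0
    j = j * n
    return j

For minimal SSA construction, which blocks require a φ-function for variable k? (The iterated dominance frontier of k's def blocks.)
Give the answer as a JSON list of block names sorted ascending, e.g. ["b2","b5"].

Answer: ["b2", "b5", "b7"]

Analysis:
idom tree: b1←b0 b2←b0 b3←b1 b4←b2 b5←b0 b6←b3 b7←b0
Dom at joins:
  b2: preds {b0,b1,b4}: {b0} ∩ {b0,b1} ∩ {b0,b2,b4} = {b0}; idom=b0
  b5: preds {b0,b4}: {b0} ∩ {b0,b2,b4} = {b0}; idom=b0
  b7: preds {b2,b4,b5,b6}: {b0,b2} ∩ {b0,b2,b4} ∩ {b0,b5} ∩ {b0,b1,b3,b6} = {b0}; idom=b0

Frontier:
  join b2 pred b0: · stop@b0
  join b2 pred b1: b1 stop@b0
  join b2 pred b4: b4→b2 stop@b0
  join b5 pred b0: · stop@b0
  join b5 pred b4: b4→b2 stop@b0
  join b7 pred b2: b2 stop@b0
  join b7 pred b4: b4→b2 stop@b0
  join b7 pred b5: b5 stop@b0
  join b7 pred b6: b6→b3→b1 stop@b0
  b0: DF=∅
  b1: DF={b2,b7}
  b2: DF={b2,b5,b7}
  b3: DF={b7}
  b4: DF={b2,b5,b7}
  b5: DF={b7}
  b6: DF={b7}
  b7: DF=∅

φ for k: defs {b0,b1,b2,b5}
  DF⁺ = {b2,b5,b7}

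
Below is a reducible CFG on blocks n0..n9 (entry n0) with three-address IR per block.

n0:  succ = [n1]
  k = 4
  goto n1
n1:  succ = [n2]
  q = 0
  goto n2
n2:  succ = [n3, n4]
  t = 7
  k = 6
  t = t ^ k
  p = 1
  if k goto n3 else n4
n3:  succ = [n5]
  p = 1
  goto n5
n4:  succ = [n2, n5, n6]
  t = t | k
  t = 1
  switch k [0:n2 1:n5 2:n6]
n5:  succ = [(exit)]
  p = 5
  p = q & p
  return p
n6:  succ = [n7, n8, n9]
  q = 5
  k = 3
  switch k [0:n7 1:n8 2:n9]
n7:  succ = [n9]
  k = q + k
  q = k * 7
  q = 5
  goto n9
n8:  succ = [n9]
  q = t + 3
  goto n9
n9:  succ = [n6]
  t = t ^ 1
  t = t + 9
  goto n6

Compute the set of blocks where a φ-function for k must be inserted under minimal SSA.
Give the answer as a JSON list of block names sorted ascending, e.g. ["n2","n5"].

Answer: ["n2", "n6", "n9"]

Analysis:
idom tree: n1←n0 n2←n1 n3←n2 n4←n2 n5←n2 n6←n4 n7←n6 n8←n6 n9←n6
Dom at joins:
  n2: preds {n1,n4}: {n0,n1} ∩ {n0,n1,n2,n4} = {n0,n1}; idom=n1
  n5: preds {n3,n4}: {n0,n1,n2,n3} ∩ {n0,n1,n2,n4} = {n0,n1,n2}; idom=n2
  n6: preds {n4,n9}: {n0,n1,n2,n4} ∩ {n0,n1,n2,n4,n6,n9} = {n0,n1,n2,n4}; idom=n4
  n9: preds {n6,n7,n8}: {n0,n1,n2,n4,n6} ∩ {n0,n1,n2,n4,n6,n7} ∩ {n0,n1,n2,n4,n6,n8} = {n0,n1,n2,n4,n6}; idom=n6

DF walk-up:
  join n2 pred n1: · stop@n1
  join n2 pred n4: n4→n2 stop@n1
  join n5 pred n3: n3 stop@n2
  join n5 pred n4: n4 stop@n2
  join n6 pred n4: · stop@n4
  join n6 pred n9: n9→n6 stop@n4
  join n9 pred n6: · stop@n6
  join n9 pred n7: n7 stop@n6
  join n9 pred n8: n8 stop@n6
  DF(n0)=∅
  DF(n1)=∅
  DF(n2)={n2}
  DF(n3)={n5}
  DF(n4)={n2,n5}
  DF(n5)=∅
  DF(n6)={n6}
  DF(n7)={n9}
  DF(n8)={n9}
  DF(n9)={n6}

φ for k: defs {n0,n2,n6,n7}
  DF⁺ = {n2,n6,n9}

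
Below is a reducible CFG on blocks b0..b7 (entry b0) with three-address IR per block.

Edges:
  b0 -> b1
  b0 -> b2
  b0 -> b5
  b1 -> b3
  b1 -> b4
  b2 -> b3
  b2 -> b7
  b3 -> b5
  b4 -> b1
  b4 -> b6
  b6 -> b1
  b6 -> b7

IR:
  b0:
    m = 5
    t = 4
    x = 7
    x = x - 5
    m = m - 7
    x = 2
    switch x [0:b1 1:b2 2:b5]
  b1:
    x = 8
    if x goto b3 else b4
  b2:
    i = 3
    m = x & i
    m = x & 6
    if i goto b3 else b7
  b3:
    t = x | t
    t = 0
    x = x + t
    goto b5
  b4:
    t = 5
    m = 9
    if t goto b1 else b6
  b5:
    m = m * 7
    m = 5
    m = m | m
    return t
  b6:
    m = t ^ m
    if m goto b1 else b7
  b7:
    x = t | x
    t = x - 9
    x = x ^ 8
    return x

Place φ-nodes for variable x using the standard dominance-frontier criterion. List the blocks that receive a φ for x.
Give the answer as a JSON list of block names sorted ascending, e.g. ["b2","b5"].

idom tree: b1←b0 b2←b0 b3←b0 b4←b1 b5←b0 b6←b4 b7←b0
Dom at joins:
  b1: preds {b0,b4,b6}: {b0} ∩ {b0,b1,b4} ∩ {b0,b1,b4,b6} = {b0}; idom=b0
  b3: preds {b1,b2}: {b0,b1} ∩ {b0,b2} = {b0}; idom=b0
  b5: preds {b0,b3}: {b0} ∩ {b0,b3} = {b0}; idom=b0
  b7: preds {b2,b6}: {b0,b2} ∩ {b0,b1,b4,b6} = {b0}; idom=b0

DF derivation:
  join b1 pred b0: · stop@b0
  join b1 pred b4: b4→b1 stop@b0
  join b1 pred b6: b6→b4→b1 stop@b0
  join b3 pred b1: b1 stop@b0
  join b3 pred b2: b2 stop@b0
  join b5 pred b0: · stop@b0
  join b5 pred b3: b3 stop@b0
  join b7 pred b2: b2 stop@b0
  join b7 pred b6: b6→b4→b1 stop@b0
  DF(b0)=∅
  DF(b1)={b1,b3,b7}
  DF(b2)={b3,b7}
  DF(b3)={b5}
  DF(b4)={b1,b7}
  DF(b5)=∅
  DF(b6)={b1,b7}
  DF(b7)=∅

φ for x: defs {b0,b1,b3,b7}
  DF⁺ = {b1,b3,b5,b7}

Answer: ["b1", "b3", "b5", "b7"]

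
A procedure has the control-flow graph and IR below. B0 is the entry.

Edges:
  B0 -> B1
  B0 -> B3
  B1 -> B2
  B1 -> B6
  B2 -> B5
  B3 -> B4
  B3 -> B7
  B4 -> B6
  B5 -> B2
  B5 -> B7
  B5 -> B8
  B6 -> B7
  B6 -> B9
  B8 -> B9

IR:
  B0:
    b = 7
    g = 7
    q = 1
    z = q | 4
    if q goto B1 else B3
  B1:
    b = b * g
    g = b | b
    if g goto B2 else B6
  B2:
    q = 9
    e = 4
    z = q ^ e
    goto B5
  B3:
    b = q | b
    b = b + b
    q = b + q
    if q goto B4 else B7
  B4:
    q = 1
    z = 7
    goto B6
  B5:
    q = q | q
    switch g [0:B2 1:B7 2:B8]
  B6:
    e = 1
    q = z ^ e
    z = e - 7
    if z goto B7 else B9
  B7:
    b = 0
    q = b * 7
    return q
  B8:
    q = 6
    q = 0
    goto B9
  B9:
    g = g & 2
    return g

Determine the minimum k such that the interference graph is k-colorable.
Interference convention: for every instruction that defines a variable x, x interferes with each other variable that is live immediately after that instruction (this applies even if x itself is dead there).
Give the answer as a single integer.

Per-block:
  B0: def={b,g,q,z} ue=∅
  B1: def={b,g} ue={b,g}
  B2: def={e,q,z} ue=∅
  B3: def={b,q} ue={b,q}
  B4: def={q,z} ue=∅
  B5: def={q} ue={g,q}
  B6: def={e,q,z} ue={z}
  B7: def={b,q} ue=∅
  B8: def={q} ue=∅
  B9: def={g} ue={g}

Liveness:
  B0 li=∅ lo={b,g,q,z}
  B1 li={b,g,z} lo={g,z}
  B2 li={g} lo={g,q}
  B3 li={b,g,q} lo={g}
  B4 li={g} lo={g,z}
  B5 li={g,q} lo={g}
  B6 li={g,z} lo={g}
  B7 li=∅ lo=∅
  B8 li={g} lo={g}
  B9 li={g} lo=∅

Interference:
  b — {g,q,z}
  e — {g,q,z}
  g — {b,e,q,z}
  q — {b,e,g,z}
  z — {b,e,g,q}

Chromatic number:
  {b,g,q,z} pairwise interfere (4-clique) ⇒ χ ≥ 4
  assign b→c3 e→c3 g→c0 q→c1 z→c2 — no edge inside a register ⇒ χ ≤ 4
  χ = 4

Answer: 4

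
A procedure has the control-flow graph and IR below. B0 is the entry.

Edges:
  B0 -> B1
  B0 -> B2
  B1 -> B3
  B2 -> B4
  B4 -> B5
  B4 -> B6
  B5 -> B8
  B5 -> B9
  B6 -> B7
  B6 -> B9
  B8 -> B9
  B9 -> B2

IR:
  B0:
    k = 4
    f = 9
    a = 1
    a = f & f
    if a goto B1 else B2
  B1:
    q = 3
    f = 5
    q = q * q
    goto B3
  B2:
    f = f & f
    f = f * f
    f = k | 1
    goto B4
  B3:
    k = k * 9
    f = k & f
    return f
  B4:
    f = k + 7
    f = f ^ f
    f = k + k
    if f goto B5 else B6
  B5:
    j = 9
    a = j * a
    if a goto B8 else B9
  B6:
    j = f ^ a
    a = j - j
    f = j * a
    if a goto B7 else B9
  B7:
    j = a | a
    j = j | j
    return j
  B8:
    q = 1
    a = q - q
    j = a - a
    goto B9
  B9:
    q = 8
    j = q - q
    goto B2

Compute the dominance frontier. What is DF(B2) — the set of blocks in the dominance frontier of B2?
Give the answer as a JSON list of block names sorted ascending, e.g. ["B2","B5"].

idom tree: B1←B0 B2←B0 B3←B1 B4←B2 B5←B4 B6←B4 B7←B6 B8←B5 B9←B4
Join-block Dom:
  B2: preds {B0,B9}: {B0} ∩ {B0,B2,B4,B9} = {B0}; idom=B0
  B9: preds {B5,B6,B8}: {B0,B2,B4,B5} ∩ {B0,B2,B4,B6} ∩ {B0,B2,B4,B5,B8} = {B0,B2,B4}; idom=B4

DF derivation:
  B2←B0: walk · to B0
  B2←B9: walk B9→B4→B2 to B0
  B9←B5: walk B5 to B4
  B9←B6: walk B6 to B4
  B9←B8: walk B8→B5 to B4
  B0 → ∅
  B1 → ∅
  B2 → {B2}
  B3 → ∅
  B4 → {B2}
  B5 → {B9}
  B6 → {B9}
  B7 → ∅
  B8 → {B9}
  B9 → {B2}

DF(B2) = ["B2"]

Answer: ["B2"]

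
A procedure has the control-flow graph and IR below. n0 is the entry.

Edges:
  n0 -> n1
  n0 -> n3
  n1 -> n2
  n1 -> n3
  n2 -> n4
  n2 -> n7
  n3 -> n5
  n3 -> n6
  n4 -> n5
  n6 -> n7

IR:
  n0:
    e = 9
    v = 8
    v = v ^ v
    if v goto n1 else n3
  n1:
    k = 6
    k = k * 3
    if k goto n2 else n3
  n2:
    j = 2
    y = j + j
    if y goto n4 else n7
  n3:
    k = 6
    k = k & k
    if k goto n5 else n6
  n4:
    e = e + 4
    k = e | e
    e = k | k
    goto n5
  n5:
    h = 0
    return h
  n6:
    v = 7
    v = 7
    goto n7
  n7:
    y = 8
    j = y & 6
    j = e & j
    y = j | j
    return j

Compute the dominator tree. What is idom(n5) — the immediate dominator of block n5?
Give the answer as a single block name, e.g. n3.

Answer: n0

Analysis:
idom tree: n1←n0 n2←n1 n3←n0 n4←n2 n5←n0 n6←n3 n7←n0
Dom∩ at merges:
  n3: preds {n0,n1}: {n0} ∩ {n0,n1} = {n0}; idom=n0
  n5: preds {n3,n4}: {n0,n3} ∩ {n0,n1,n2,n4} = {n0}; idom=n0
  n7: preds {n2,n6}: {n0,n1,n2} ∩ {n0,n3,n6} = {n0}; idom=n0

idom(n5) = n0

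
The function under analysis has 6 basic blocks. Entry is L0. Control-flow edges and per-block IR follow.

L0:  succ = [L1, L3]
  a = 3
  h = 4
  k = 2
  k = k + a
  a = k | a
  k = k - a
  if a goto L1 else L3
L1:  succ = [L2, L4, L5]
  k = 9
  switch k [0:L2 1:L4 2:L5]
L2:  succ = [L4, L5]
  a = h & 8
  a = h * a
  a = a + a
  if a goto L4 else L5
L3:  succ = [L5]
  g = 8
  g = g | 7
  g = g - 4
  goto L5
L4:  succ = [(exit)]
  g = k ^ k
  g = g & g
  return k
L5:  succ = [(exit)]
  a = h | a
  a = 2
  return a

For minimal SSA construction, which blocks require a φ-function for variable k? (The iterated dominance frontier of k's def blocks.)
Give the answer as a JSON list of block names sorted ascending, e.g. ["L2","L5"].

Answer: ["L5"]

Analysis:
idom tree: L1←L0 L2←L1 L3←L0 L4←L1 L5←L0
Join-block Dom:
  L4: preds {L1,L2}: {L0,L1} ∩ {L0,L1,L2} = {L0,L1}; idom=L1
  L5: preds {L1,L2,L3}: {L0,L1} ∩ {L0,L1,L2} ∩ {L0,L3} = {L0}; idom=L0

DF derivation:
  L4←L1: walk · to L1
  L4←L2: walk L2 to L1
  L5←L1: walk L1 to L0
  L5←L2: walk L2→L1 to L0
  L5←L3: walk L3 to L0
  DF(L0)=∅
  DF(L1)={L5}
  DF(L2)={L4,L5}
  DF(L3)={L5}
  DF(L4)=∅
  DF(L5)=∅

φ for k: defs {L0,L1}
  DF⁺ = {L5}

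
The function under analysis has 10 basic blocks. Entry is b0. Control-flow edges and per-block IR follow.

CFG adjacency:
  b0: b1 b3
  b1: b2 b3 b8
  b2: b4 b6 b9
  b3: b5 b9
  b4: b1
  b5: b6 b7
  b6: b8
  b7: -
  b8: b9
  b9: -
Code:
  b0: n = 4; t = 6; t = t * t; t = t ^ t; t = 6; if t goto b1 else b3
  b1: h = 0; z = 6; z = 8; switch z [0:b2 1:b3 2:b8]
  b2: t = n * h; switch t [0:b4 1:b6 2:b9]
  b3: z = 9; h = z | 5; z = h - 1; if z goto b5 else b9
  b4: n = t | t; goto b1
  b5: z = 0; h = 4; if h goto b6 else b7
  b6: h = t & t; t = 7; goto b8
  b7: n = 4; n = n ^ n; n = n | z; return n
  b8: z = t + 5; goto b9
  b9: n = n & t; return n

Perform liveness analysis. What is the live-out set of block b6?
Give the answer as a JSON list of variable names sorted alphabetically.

Block summaries:
  b0: {n,t} / ∅
  b1: {h,z} / ∅
  b2: {t} / {h,n}
  b3: {h,z} / ∅
  b4: {n} / {t}
  b5: {h,z} / ∅
  b6: {h,t} / {t}
  b7: {n} / {z}
  b8: {z} / {t}
  b9: {n} / {n,t}

Live sets:
  live b0: ∅→{n,t}
  live b1: {n,t}→{h,n,t}
  live b2: {h,n}→{n,t}
  live b3: {n,t}→{n,t}
  live b4: {t}→{n,t}
  live b5: {n,t}→{n,t,z}
  live b6: {n,t}→{n,t}
  live b7: {z}→∅
  live b8: {n,t}→{n,t}
  live b9: {n,t}→∅

live-out(b6) = ["n", "t"]

Answer: ["n", "t"]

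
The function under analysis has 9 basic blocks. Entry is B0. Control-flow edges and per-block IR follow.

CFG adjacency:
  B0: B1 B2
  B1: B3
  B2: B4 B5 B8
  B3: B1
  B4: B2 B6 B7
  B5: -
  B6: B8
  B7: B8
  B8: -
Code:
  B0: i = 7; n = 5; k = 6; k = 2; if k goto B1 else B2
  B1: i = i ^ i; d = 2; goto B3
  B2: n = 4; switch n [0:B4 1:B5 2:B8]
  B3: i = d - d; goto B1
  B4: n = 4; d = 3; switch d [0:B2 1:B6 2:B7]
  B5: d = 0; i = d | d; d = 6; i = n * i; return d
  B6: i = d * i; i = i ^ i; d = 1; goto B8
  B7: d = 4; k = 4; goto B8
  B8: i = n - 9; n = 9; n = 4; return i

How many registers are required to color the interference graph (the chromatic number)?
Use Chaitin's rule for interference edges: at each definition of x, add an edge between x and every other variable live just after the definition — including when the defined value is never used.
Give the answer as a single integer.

Per-block:
  B0 def {i,k,n} use ∅
  B1 def {d,i} use {i}
  B2 def {n} use ∅
  B3 def {i} use {d}
  B4 def {d,n} use ∅
  B5 def {d,i} use {n}
  B6 def {d,i} use {d,i}
  B7 def {d,k} use ∅
  B8 def {i,n} use {n}

Live sets:
  live B0: ∅→{i}
  live B1: {i}→{d}
  live B2: {i}→{i,n}
  live B3: {d}→{i}
  live B4: {i}→{d,i,n}
  live B5: {n}→∅
  live B6: {d,i,n}→{n}
  live B7: {n}→{n}
  live B8: {n}→∅

Interference:
  d — {i,n}
  i — {d,k,n}
  k — {i,n}
  n — {d,i,k}

Registers:
  lower bound: {d,i,n} mutually conflict ⇒ χ ≥ 3
  assign d→r2 i→r0 k→r2 n→r1 — no edge inside a register ⇒ χ ≤ 3
  χ = 3

Answer: 3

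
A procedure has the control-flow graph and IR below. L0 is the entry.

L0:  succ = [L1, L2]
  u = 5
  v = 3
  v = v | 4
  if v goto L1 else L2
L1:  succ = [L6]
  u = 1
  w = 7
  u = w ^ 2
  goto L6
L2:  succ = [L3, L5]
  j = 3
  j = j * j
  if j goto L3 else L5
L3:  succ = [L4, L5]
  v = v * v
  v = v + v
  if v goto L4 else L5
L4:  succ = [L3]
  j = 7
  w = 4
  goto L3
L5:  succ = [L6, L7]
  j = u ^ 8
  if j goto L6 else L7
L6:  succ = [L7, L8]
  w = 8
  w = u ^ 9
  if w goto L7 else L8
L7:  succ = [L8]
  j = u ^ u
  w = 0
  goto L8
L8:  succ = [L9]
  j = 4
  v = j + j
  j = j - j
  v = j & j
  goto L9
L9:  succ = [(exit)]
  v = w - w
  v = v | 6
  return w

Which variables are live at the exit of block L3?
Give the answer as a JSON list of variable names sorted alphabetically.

Answer: ["u", "v"]

Derivation:
Per-block:
  L0 def {u,v} use ∅
  L1 def {u,w} use ∅
  L2 def {j} use ∅
  L3 def {v} use {v}
  L4 def {j,w} use ∅
  L5 def {j} use {u}
  L6 def {w} use {u}
  L7 def {j,w} use {u}
  L8 def {j,v} use ∅
  L9 def {v} use {w}

Liveness:
  L0: in=∅ out={u,v}
  L1: in=∅ out={u}
  L2: in={u,v} out={u,v}
  L3: in={u,v} out={u,v}
  L4: in={u,v} out={u,v}
  L5: in={u} out={u}
  L6: in={u} out={u,w}
  L7: in={u} out={w}
  L8: in={w} out={w}
  L9: in={w} out=∅

live-out(L3) = ["u", "v"]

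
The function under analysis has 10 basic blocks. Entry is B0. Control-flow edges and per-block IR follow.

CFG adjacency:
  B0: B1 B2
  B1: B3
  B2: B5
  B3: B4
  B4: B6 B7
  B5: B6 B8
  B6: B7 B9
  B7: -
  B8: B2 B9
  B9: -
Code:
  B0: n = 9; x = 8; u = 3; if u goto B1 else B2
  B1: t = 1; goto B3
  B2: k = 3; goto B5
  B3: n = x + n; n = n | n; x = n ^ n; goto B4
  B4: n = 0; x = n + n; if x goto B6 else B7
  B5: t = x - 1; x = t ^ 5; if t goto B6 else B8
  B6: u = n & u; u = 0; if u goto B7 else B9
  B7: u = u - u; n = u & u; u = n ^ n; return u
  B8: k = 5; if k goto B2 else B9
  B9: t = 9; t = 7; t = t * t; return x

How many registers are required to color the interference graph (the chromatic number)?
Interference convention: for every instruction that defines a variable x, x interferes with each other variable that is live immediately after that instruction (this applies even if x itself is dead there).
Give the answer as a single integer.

Per-block:
  B0: {n,u,x} / ∅
  B1: {t} / ∅
  B2: {k} / ∅
  B3: {n,x} / {n,x}
  B4: {n,x} / ∅
  B5: {t,x} / {x}
  B6: {u} / {n,u}
  B7: {n,u} / {u}
  B8: {k} / ∅
  B9: {t} / {x}

Liveness:
  live B0: ∅→{n,u,x}
  live B1: {n,u,x}→{n,u,x}
  live B2: {n,u,x}→{n,u,x}
  live B3: {n,u,x}→{u}
  live B4: {u}→{n,u,x}
  live B5: {n,u,x}→{n,u,x}
  live B6: {n,u,x}→{u,x}
  live B7: {u}→∅
  live B8: {n,u,x}→{n,u,x}
  live B9: {x}→∅

Conflict graph:
  k: {n,u,x}
  n: {k,t,u,x}
  t: {n,u,x}
  u: {k,n,t,x}
  x: {k,n,t,u}

Colouring:
  {k,n,u,x} pairwise interfere (4-clique) ⇒ χ ≥ 4
  assign k→R3 n→R0 t→R3 u→R1 x→R2 — no edge inside a register ⇒ χ ≤ 4
  χ = 4

Answer: 4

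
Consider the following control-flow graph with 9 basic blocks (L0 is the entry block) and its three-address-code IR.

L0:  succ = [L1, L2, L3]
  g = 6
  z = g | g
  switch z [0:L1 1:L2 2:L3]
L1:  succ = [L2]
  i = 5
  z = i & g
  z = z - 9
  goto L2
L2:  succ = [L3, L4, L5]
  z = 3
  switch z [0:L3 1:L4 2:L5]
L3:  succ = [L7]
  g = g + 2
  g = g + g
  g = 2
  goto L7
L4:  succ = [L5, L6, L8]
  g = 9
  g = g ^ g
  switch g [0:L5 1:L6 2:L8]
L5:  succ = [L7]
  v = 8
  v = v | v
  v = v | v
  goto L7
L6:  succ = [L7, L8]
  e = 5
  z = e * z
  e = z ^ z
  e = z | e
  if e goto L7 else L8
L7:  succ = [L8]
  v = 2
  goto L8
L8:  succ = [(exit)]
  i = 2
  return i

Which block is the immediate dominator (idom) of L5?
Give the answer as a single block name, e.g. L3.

idom tree: L1←L0 L2←L0 L3←L0 L4←L2 L5←L2 L6←L4 L7←L0 L8←L0
Dom∩ at merges:
  L2: preds {L0,L1}: {L0} ∩ {L0,L1} = {L0}; idom=L0
  L3: preds {L0,L2}: {L0} ∩ {L0,L2} = {L0}; idom=L0
  L5: preds {L2,L4}: {L0,L2} ∩ {L0,L2,L4} = {L0,L2}; idom=L2
  L7: preds {L3,L5,L6}: {L0,L3} ∩ {L0,L2,L5} ∩ {L0,L2,L4,L6} = {L0}; idom=L0
  L8: preds {L4,L6,L7}: {L0,L2,L4} ∩ {L0,L2,L4,L6} ∩ {L0,L7} = {L0}; idom=L0

idom(L5) = L2

Answer: L2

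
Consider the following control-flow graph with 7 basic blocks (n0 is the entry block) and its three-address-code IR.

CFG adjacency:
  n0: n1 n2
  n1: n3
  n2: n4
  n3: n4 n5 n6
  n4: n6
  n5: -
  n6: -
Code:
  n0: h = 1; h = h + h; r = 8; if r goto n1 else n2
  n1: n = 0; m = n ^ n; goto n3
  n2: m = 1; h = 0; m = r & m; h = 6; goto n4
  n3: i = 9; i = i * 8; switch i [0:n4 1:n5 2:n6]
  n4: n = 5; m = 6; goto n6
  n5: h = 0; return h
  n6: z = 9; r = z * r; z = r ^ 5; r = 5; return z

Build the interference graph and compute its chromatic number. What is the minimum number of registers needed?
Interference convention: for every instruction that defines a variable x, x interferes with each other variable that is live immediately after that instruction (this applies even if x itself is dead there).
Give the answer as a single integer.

Answer: 3

Working:
def/use:
  n0 def {h,r} use ∅
  n1 def {m,n} use ∅
  n2 def {h,m} use {r}
  n3 def {i} use ∅
  n4 def {m,n} use ∅
  n5 def {h} use ∅
  n6 def {r,z} use {r}

Backward fixpoint:
  n0 li=∅ lo={r}
  n1 li={r} lo={r}
  n2 li={r} lo={r}
  n3 li={r} lo={r}
  n4 li={r} lo={r}
  n5 li=∅ lo=∅
  n6 li={r} lo=∅

Conflict graph:
  h — {m,r}
  i — {r}
  m — {h,r}
  n — {r}
  r — {h,i,m,n,z}
  z — {r}

Colouring:
  clique {h,m,r} ⇒ need ≥ 3
  3-colouring: R0={r}  R1={h,i,n,z}  R2={m}
  χ = 3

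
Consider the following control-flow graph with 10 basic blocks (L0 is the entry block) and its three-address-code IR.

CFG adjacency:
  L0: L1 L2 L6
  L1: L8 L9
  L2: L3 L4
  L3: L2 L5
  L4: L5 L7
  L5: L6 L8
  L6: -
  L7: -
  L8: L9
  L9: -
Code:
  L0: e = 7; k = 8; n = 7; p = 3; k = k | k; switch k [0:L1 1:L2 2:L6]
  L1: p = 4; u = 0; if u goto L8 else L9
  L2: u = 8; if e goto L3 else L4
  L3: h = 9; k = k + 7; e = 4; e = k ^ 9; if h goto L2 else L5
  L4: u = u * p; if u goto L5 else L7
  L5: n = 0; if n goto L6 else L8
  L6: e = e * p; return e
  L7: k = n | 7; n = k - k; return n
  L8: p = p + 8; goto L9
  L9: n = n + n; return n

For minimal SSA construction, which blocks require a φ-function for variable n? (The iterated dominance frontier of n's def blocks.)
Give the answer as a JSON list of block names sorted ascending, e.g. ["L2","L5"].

idom tree: L1←L0 L2←L0 L3←L2 L4←L2 L5←L2 L6←L0 L7←L4 L8←L0 L9←L0
Dom at joins:
  L2: preds {L0,L3}: {L0} ∩ {L0,L2,L3} = {L0}; idom=L0
  L5: preds {L3,L4}: {L0,L2,L3} ∩ {L0,L2,L4} = {L0,L2}; idom=L2
  L6: preds {L0,L5}: {L0} ∩ {L0,L2,L5} = {L0}; idom=L0
  L8: preds {L1,L5}: {L0,L1} ∩ {L0,L2,L5} = {L0}; idom=L0
  L9: preds {L1,L8}: {L0,L1} ∩ {L0,L8} = {L0}; idom=L0

DF derivation:
  join L2 pred L0: · stop@L0
  join L2 pred L3: L3→L2 stop@L0
  join L5 pred L3: L3 stop@L2
  join L5 pred L4: L4 stop@L2
  join L6 pred L0: · stop@L0
  join L6 pred L5: L5→L2 stop@L0
  join L8 pred L1: L1 stop@L0
  join L8 pred L5: L5→L2 stop@L0
  join L9 pred L1: L1 stop@L0
  join L9 pred L8: L8 stop@L0
  L0 → ∅
  L1 → {L8,L9}
  L2 → {L2,L6,L8}
  L3 → {L2,L5}
  L4 → {L5}
  L5 → {L6,L8}
  L6 → ∅
  L7 → ∅
  L8 → {L9}
  L9 → ∅

φ for n: defs {L0,L5,L7,L9}
  DF⁺ = {L6,L8,L9}

Answer: ["L6", "L8", "L9"]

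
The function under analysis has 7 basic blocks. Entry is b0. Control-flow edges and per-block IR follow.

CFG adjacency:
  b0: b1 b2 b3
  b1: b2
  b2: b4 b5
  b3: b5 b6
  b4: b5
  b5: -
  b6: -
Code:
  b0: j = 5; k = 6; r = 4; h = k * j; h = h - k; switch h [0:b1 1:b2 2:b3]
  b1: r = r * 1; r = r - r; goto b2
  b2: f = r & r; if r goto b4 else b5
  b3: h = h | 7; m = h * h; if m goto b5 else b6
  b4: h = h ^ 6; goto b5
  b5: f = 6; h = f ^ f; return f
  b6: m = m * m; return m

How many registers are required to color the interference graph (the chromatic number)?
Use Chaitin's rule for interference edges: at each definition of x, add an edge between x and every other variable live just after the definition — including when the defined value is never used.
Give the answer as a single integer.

Answer: 3

Analysis:
Block summaries:
  b0 def {h,j,k,r} use ∅
  b1 def {r} use {r}
  b2 def {f} use {r}
  b3 def {h,m} use {h}
  b4 def {h} use {h}
  b5 def {f,h} use ∅
  b6 def {m} use {m}

Backward fixpoint:
  live b0: ∅→{h,r}
  live b1: {h,r}→{h,r}
  live b2: {h,r}→{h}
  live b3: {h}→{m}
  live b4: {h}→∅
  live b5: ∅→∅
  live b6: {m}→∅

Interference:
  f: {h,r}
  h: {f,k,r}
  j: {k,r}
  k: {h,j,r}
  m: ∅
  r: {f,h,j,k}

Colouring:
  clique {f,h,r} ⇒ need ≥ 3
  3-colouring: c0={m,r}  c1={h,j}  c2={f,k}
  χ = 3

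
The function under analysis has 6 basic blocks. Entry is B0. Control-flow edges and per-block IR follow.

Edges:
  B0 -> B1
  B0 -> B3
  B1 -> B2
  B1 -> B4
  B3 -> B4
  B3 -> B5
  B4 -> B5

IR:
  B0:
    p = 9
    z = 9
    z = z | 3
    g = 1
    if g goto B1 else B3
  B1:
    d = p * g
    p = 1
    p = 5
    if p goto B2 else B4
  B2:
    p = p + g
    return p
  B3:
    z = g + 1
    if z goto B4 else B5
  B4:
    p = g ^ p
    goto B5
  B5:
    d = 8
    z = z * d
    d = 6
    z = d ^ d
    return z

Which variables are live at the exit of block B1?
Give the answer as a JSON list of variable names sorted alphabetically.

Per-block:
  B0: {g,p,z} / ∅
  B1: {d,p} / {g,p}
  B2: {p} / {g,p}
  B3: {z} / {g}
  B4: {p} / {g,p}
  B5: {d,z} / {z}

Backward fixpoint:
  B0: in=∅ out={g,p,z}
  B1: in={g,p,z} out={g,p,z}
  B2: in={g,p} out=∅
  B3: in={g,p} out={g,p,z}
  B4: in={g,p,z} out={z}
  B5: in={z} out=∅

live-out(B1) = ["g", "p", "z"]

Answer: ["g", "p", "z"]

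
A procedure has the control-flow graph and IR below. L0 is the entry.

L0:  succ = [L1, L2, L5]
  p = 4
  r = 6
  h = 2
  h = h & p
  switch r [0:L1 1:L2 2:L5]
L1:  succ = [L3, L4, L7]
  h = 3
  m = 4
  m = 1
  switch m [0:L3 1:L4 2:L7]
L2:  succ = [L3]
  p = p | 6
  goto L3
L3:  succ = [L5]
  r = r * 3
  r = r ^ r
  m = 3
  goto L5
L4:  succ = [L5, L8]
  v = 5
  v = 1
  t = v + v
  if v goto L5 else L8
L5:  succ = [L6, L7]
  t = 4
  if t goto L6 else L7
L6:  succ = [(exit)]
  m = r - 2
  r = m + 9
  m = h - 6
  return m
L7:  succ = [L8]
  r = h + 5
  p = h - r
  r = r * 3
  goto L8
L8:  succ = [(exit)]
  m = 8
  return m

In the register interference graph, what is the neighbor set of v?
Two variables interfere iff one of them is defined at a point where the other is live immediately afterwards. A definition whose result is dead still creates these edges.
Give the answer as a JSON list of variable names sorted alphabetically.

Answer: ["h", "r", "t"]

Working:
Per-block:
  L0 def {h,p,r} use ∅
  L1 def {h,m} use ∅
  L2 def {p} use {p}
  L3 def {m,r} use {r}
  L4 def {t,v} use ∅
  L5 def {t} use ∅
  L6 def {m,r} use {h,r}
  L7 def {p,r} use {h}
  L8 def {m} use ∅

Live sets:
  L0 li=∅ lo={h,p,r}
  L1 li={r} lo={h,r}
  L2 li={h,p,r} lo={h,r}
  L3 li={h,r} lo={h,r}
  L4 li={h,r} lo={h,r}
  L5 li={h,r} lo={h,r}
  L6 li={h,r} lo=∅
  L7 li={h} lo=∅
  L8 li=∅ lo=∅

Conflict graph:
  h: {m,p,r,t,v}
  m: {h,r}
  p: {h,r}
  r: {h,m,p,t,v}
  t: {h,r,v}
  v: {h,r,t}

N(v) = ["h", "r", "t"]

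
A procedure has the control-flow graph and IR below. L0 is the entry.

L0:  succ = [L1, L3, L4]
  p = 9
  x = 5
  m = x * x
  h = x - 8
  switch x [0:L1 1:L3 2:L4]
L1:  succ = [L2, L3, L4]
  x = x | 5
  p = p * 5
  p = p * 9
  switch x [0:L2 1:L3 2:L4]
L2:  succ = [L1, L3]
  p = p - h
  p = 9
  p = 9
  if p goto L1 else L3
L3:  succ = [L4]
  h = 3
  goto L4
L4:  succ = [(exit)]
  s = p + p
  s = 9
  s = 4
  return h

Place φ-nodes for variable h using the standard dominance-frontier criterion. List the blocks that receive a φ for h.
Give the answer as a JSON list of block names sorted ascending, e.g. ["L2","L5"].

idom tree: L1←L0 L2←L1 L3←L0 L4←L0
Dom at joins:
  L1: preds {L0,L2}: {L0} ∩ {L0,L1,L2} = {L0}; idom=L0
  L3: preds {L0,L1,L2}: {L0} ∩ {L0,L1} ∩ {L0,L1,L2} = {L0}; idom=L0
  L4: preds {L0,L1,L3}: {L0} ∩ {L0,L1} ∩ {L0,L3} = {L0}; idom=L0

DF walk-up:
  L1←L0: walk · to L0
  L1←L2: walk L2→L1 to L0
  L3←L0: walk · to L0
  L3←L1: walk L1 to L0
  L3←L2: walk L2→L1 to L0
  L4←L0: walk · to L0
  L4←L1: walk L1 to L0
  L4←L3: walk L3 to L0
  L0 → ∅
  L1 → {L1,L3,L4}
  L2 → {L1,L3}
  L3 → {L4}
  L4 → ∅

φ for h: defs {L0,L3}
  DF⁺ = {L4}

Answer: ["L4"]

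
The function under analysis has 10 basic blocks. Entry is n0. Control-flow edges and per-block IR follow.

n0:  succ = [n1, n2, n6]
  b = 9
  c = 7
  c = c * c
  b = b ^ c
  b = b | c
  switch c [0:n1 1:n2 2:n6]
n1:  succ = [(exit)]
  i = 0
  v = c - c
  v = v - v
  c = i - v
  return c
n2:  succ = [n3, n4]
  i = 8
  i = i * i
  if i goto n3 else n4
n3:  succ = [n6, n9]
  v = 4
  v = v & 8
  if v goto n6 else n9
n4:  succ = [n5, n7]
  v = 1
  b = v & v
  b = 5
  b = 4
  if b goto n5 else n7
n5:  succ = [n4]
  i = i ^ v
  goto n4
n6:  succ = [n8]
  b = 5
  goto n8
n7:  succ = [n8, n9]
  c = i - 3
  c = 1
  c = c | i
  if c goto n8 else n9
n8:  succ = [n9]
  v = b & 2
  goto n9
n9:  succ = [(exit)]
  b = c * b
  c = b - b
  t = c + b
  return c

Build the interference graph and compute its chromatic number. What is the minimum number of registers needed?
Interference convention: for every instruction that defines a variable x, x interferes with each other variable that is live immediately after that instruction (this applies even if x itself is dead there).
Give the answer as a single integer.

Per-block:
  n0 def {b,c} use ∅
  n1 def {c,i,v} use {c}
  n2 def {i} use ∅
  n3 def {v} use ∅
  n4 def {b,v} use ∅
  n5 def {i} use {i,v}
  n6 def {b} use ∅
  n7 def {c} use {i}
  n8 def {v} use {b}
  n9 def {b,c,t} use {b,c}

Live sets:
  live n0: ∅→{b,c}
  live n1: {c}→∅
  live n2: {b,c}→{b,c,i}
  live n3: {b,c}→{b,c}
  live n4: {i}→{b,i,v}
  live n5: {i,v}→{i}
  live n6: {c}→{b,c}
  live n7: {b,i}→{b,c}
  live n8: {b,c}→{b,c}
  live n9: {b,c}→∅

Interfere edges:
  b: {c,i,v}
  c: {b,i,t,v}
  i: {b,c,v}
  t: {c}
  v: {b,c,i}

Registers:
  clique {b,c,i,v} ⇒ need ≥ 4
  assign b→r1 c→r0 i→r2 t→r1 v→r3 — no edge inside a register ⇒ χ ≤ 4
  χ = 4

Answer: 4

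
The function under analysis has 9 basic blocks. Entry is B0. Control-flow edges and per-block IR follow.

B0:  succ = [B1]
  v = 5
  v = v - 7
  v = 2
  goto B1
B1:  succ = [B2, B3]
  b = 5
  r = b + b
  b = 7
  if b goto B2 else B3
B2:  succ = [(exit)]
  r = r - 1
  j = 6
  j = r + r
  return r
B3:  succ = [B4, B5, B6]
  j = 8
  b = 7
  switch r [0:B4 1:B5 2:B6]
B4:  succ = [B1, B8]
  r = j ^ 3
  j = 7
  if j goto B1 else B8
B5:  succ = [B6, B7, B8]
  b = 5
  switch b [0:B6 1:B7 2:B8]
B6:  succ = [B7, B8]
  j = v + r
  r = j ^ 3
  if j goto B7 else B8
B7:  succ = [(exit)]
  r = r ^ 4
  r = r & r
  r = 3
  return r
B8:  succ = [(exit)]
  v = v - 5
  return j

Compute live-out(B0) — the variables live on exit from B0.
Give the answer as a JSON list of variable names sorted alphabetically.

Answer: ["v"]

Working:
Block summaries:
  B0: {v} / ∅
  B1: {b,r} / ∅
  B2: {j,r} / {r}
  B3: {b,j} / {r}
  B4: {j,r} / {j}
  B5: {b} / ∅
  B6: {j,r} / {r,v}
  B7: {r} / {r}
  B8: {v} / {j,v}

Backward fixpoint:
  B0: in=∅ out={v}
  B1: in={v} out={r,v}
  B2: in={r} out=∅
  B3: in={r,v} out={j,r,v}
  B4: in={j,v} out={j,v}
  B5: in={j,r,v} out={j,r,v}
  B6: in={r,v} out={j,r,v}
  B7: in={r} out=∅
  B8: in={j,v} out=∅

live-out(B0) = ["v"]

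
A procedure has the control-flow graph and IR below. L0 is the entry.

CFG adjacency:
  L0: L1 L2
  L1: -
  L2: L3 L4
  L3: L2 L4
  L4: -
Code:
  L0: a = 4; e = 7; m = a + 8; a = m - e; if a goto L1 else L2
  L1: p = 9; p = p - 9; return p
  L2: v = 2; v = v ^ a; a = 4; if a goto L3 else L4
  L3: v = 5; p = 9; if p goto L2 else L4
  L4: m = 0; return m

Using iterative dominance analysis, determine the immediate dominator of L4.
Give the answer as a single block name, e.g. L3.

idom tree: L1←L0 L2←L0 L3←L2 L4←L2
Dom∩ at merges:
  L2: preds {L0,L3}: {L0} ∩ {L0,L2,L3} = {L0}; idom=L0
  L4: preds {L2,L3}: {L0,L2} ∩ {L0,L2,L3} = {L0,L2}; idom=L2

idom(L4) = L2

Answer: L2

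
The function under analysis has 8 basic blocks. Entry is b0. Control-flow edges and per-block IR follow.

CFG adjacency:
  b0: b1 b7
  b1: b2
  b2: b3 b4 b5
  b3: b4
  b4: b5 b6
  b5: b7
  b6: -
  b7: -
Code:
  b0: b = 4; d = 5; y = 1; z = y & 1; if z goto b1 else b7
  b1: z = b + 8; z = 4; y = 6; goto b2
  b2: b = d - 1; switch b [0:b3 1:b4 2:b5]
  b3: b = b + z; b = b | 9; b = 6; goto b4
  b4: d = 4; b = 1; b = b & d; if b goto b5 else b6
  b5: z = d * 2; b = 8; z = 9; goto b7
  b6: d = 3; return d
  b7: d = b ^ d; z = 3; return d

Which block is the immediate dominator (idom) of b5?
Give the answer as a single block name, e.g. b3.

idom tree: b1←b0 b2←b1 b3←b2 b4←b2 b5←b2 b6←b4 b7←b0
Dom∩ at merges:
  b4: preds {b2,b3}: {b0,b1,b2} ∩ {b0,b1,b2,b3} = {b0,b1,b2}; idom=b2
  b5: preds {b2,b4}: {b0,b1,b2} ∩ {b0,b1,b2,b4} = {b0,b1,b2}; idom=b2
  b7: preds {b0,b5}: {b0} ∩ {b0,b1,b2,b5} = {b0}; idom=b0

idom(b5) = b2

Answer: b2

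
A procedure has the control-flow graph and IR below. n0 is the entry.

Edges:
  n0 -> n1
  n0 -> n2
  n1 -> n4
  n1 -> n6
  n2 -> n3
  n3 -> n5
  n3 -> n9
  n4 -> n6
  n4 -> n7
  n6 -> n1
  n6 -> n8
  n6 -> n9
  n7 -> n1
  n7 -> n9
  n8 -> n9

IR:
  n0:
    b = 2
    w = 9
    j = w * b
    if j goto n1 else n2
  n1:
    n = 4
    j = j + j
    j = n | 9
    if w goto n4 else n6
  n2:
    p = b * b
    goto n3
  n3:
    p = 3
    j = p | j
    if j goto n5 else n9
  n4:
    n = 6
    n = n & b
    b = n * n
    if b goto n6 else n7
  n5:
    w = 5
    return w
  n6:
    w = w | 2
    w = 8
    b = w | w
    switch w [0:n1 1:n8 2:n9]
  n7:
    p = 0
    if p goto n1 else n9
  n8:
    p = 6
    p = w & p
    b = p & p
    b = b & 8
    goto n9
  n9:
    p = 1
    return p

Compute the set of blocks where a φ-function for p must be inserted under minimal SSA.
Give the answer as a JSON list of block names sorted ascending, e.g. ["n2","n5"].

Answer: ["n1", "n9"]

Analysis:
idom tree: n1←n0 n2←n0 n3←n2 n4←n1 n5←n3 n6←n1 n7←n4 n8←n6 n9←n0
Dom at joins:
  n1: preds {n0,n6,n7}: {n0} ∩ {n0,n1,n6} ∩ {n0,n1,n4,n7} = {n0}; idom=n0
  n6: preds {n1,n4}: {n0,n1} ∩ {n0,n1,n4} = {n0,n1}; idom=n1
  n9: preds {n3,n6,n7,n8}: {n0,n2,n3} ∩ {n0,n1,n6} ∩ {n0,n1,n4,n7} ∩ {n0,n1,n6,n8} = {n0}; idom=n0

Frontier:
  join n1 pred n0: · stop@n0
  join n1 pred n6: n6→n1 stop@n0
  join n1 pred n7: n7→n4→n1 stop@n0
  join n6 pred n1: · stop@n1
  join n6 pred n4: n4 stop@n1
  join n9 pred n3: n3→n2 stop@n0
  join n9 pred n6: n6→n1 stop@n0
  join n9 pred n7: n7→n4→n1 stop@n0
  join n9 pred n8: n8→n6→n1 stop@n0
  n0: DF=∅
  n1: DF={n1,n9}
  n2: DF={n9}
  n3: DF={n9}
  n4: DF={n1,n6,n9}
  n5: DF=∅
  n6: DF={n1,n9}
  n7: DF={n1,n9}
  n8: DF={n9}
  n9: DF=∅

φ for p: defs {n2,n3,n7,n8,n9}
  DF⁺ = {n1,n9}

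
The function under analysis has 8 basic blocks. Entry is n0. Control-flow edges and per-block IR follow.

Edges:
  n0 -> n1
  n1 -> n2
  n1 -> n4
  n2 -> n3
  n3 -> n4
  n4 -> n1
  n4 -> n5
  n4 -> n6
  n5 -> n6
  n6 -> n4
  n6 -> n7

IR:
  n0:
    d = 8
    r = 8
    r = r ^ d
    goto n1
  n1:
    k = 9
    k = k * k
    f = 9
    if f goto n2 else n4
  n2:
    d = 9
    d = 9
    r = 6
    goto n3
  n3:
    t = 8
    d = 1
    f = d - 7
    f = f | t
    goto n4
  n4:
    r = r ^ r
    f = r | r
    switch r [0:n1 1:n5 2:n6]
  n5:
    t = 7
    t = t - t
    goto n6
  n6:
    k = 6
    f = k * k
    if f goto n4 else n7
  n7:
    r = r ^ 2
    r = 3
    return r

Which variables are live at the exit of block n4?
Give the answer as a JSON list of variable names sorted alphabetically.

Answer: ["r"]

Analysis:
Block summaries:
  n0: {d,r} / ∅
  n1: {f,k} / ∅
  n2: {d,r} / ∅
  n3: {d,f,t} / ∅
  n4: {f,r} / {r}
  n5: {t} / ∅
  n6: {f,k} / ∅
  n7: {r} / {r}

Backward fixpoint:
  n0: in=∅ out={r}
  n1: in={r} out={r}
  n2: in=∅ out={r}
  n3: in={r} out={r}
  n4: in={r} out={r}
  n5: in={r} out={r}
  n6: in={r} out={r}
  n7: in={r} out=∅

live-out(n4) = ["r"]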